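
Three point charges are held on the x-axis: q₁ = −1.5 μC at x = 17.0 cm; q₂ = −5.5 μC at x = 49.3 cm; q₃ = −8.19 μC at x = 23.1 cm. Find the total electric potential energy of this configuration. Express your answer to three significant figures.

The assembly work is the sum of pairwise potential energies, U = Σ_{i<j} kqᵢqⱼ/rᵢⱼ.
Pair separations: r₁₂ = 0.323 m, r₁₃ = 0.0610 m, r₂₃ = 0.262 m.
U = (0.230) + (1.81) + (1.55) = 3.59 J.

3.59 J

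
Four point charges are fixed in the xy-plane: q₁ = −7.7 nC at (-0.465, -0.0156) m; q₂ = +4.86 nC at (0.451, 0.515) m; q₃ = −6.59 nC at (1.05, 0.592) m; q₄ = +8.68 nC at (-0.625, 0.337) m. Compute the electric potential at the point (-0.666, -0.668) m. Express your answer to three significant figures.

-24.8 V

The total potential is the scalar sum of each charge's contribution, V = Σ kqᵢ/rᵢ.
Distances from the field point to each charge: r₁ = 0.683 m, r₂ = 1.63 m, r₃ = 2.13 m, r₄ = 1.01 m.
V = k[(-7.70×10⁻⁹)/(0.683) + (4.86×10⁻⁹)/(1.63) + (-6.59×10⁻⁹)/(2.13) + (8.68×10⁻⁹)/(1.01)] = -24.8 V.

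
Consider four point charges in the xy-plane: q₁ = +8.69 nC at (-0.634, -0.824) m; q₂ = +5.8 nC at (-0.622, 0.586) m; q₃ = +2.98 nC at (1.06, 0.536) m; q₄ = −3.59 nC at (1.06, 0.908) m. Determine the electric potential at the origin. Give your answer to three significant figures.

The total potential is the scalar sum of each charge's contribution, V = Σ kqᵢ/rᵢ.
Distances from the field point to each charge: r₁ = 1.04 m, r₂ = 0.855 m, r₃ = 1.19 m, r₄ = 1.40 m.
V = k[(8.69×10⁻⁹)/(1.04) + (5.80×10⁻⁹)/(0.855) + (2.98×10⁻⁹)/(1.19) + (-3.59×10⁻⁹)/(1.40)] = 136 V.

136 V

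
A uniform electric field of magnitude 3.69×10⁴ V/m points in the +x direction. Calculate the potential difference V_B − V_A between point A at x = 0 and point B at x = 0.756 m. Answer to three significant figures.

-2.79×10⁴ V

In a uniform field, potential decreases in the direction of E: V_B − V_A = −E·Δx.
V_B − V_A = −(3.69×10⁴ V/m)(0.756 m) = -2.79×10⁴ V.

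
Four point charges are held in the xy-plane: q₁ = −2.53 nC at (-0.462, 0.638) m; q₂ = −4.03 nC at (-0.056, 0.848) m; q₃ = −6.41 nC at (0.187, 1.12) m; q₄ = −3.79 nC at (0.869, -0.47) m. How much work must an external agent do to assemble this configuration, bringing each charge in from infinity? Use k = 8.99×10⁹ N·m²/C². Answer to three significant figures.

1.28×10⁻⁶ J

The assembly work is the sum of pairwise potential energies, U = Σ_{i<j} kqᵢqⱼ/rᵢⱼ.
Pair separations: r₁₂ = 0.457 m, r₁₃ = 0.808 m, r₁₄ = 1.73 m, r₂₃ = 0.365 m, r₂₄ = 1.61 m, r₃₄ = 1.73 m.
Summing all 6 pair terms gives U = 1.28×10⁻⁶ J.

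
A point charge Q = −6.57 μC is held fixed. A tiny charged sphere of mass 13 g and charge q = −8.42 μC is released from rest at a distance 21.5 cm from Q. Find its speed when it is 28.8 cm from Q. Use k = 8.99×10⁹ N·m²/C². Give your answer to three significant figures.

9.50 m/s

Only the electrostatic force acts, so mechanical energy is conserved: ½mv² = U₁ − U₂ = kQq(1/r₁ − 1/r₂).
U₁ − U₂ = (8.99×10⁹ N·m²/C²)(-6.57×10⁻⁶ C)(-8.42×10⁻⁶ C)(1/0.215 − 1/0.288) = 0.586 J.
v = √(2·0.586/0.0130) = 9.50 m/s.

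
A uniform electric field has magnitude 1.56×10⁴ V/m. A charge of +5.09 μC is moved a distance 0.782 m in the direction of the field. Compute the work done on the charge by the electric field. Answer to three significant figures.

0.0621 J

The potential change for a displacement 0.782 m in the direction of the field is ΔV = −Ed = -1.22×10⁴ V.
W_field = −qΔV = 0.0621 J.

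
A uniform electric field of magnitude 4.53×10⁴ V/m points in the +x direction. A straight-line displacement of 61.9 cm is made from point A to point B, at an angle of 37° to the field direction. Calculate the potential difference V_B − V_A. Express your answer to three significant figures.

Only the component of displacement along E changes the potential: ΔV = −E·d·cosθ.
ΔV = −(4.53×10⁴ V/m)(0.619 m)cos37° = -2.24×10⁴ V.

-2.24×10⁴ V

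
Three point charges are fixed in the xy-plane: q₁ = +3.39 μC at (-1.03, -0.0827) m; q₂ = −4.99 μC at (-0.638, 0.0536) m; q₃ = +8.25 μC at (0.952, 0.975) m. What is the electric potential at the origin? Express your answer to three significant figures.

The total potential is the scalar sum of each charge's contribution, V = Σ kqᵢ/rᵢ.
Distances from the field point to each charge: r₁ = 1.03 m, r₂ = 0.640 m, r₃ = 1.36 m.
V = k[(3.39×10⁻⁶)/(1.03) + (-4.99×10⁻⁶)/(0.640) + (8.25×10⁻⁶)/(1.36)] = 1.39×10⁴ V.

1.39×10⁴ V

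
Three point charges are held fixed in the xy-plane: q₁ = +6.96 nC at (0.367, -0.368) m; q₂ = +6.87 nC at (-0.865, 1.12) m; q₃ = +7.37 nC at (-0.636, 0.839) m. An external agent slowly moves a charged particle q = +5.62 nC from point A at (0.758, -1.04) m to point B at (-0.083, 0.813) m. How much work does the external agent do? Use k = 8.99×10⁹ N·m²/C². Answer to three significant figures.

For quasistatic motion the external work equals the change in potential energy: W_ext = qΔV = q(V_B − V_A).
At A: distances to the source charges are 0.777 m, 2.70 m, 2.34 m; V_A = Σ kqᵢ/rᵢ = 132 V.
At B: distances to the source charges are 1.26 m, 0.840 m, 0.554 m; V_B = Σ kqᵢ/rᵢ = 243 V.
ΔV = V_B − V_A = 111 V.
W_ext = qΔV = (5.62×10⁻⁹ C)(111 V) = 6.24×10⁻⁷ J.

6.24×10⁻⁷ J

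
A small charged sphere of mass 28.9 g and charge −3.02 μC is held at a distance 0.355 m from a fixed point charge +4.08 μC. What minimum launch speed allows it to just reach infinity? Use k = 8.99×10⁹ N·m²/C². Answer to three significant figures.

4.65 m/s

To just escape, total mechanical energy must reach zero at infinity: ½mv²_min + U = 0, so ½mv²_min = −U = |kQq|/r.
|U| = |kQq|/r = (8.99×10⁹ N·m²/C²)(4.08×10⁻⁶)(3.02×10⁻⁶)/(0.355) = 0.312 J.
v_min = √(2|U|/m) = √(2·0.312/0.0289) = 4.65 m/s.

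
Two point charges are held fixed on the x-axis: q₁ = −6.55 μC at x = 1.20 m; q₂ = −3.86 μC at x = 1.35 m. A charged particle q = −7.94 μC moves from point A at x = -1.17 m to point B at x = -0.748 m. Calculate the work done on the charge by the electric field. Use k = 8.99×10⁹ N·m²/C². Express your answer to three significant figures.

-0.0647 J

The work done by the electric force is W_field = −ΔU = −q(V_B − V_A) = q(V_A − V_B).
At A: distances to the source charges are 2.37 m, 2.52 m; V_A = Σ kqᵢ/rᵢ = -3.86×10⁴ V.
At B: distances to the source charges are 1.95 m, 2.10 m; V_B = Σ kqᵢ/rᵢ = -4.68×10⁴ V.
ΔV = V_B − V_A = -8150 V.
W_field = −qΔV = −(-7.94×10⁻⁶ C)(-8150 V) = -0.0647 J.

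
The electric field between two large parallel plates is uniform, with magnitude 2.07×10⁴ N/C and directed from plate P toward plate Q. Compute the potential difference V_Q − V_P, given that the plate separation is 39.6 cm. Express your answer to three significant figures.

-8200 V

In a uniform field, potential decreases in the direction of E: ΔV = −E·d for a displacement d parallel to E.
Going from P to Q is a displacement of 39.6 cm along the field, so V_Q − V_P = −Ed = -8200 V.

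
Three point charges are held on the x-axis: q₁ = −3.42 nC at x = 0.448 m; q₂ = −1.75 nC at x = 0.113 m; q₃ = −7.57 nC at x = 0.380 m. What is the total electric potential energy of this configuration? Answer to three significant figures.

The assembly work is the sum of pairwise potential energies, U = Σ_{i<j} kqᵢqⱼ/rᵢⱼ.
Pair separations: r₁₂ = 0.335 m, r₁₃ = 0.0680 m, r₂₃ = 0.267 m.
U = (1.61×10⁻⁷) + (3.42×10⁻⁶) + (4.46×10⁻⁷) = 4.03×10⁻⁶ J.

4.03×10⁻⁶ J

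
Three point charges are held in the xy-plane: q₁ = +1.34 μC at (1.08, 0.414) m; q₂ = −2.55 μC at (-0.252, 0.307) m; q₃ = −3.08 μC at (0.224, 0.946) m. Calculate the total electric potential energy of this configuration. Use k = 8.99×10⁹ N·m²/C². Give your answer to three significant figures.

0.0288 J

The work to assemble the configuration equals its total potential energy, U = Σ kqᵢqⱼ/rᵢⱼ over all pairs.
Pair separations: r₁₂ = 1.34 m, r₁₃ = 1.01 m, r₂₃ = 0.797 m.
U = (-0.0230) + (-0.0368) + (0.0886) = 0.0288 J.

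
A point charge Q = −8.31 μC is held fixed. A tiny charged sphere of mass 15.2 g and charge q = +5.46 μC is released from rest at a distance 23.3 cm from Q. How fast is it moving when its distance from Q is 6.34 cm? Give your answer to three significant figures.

Only the electrostatic force acts, so mechanical energy is conserved: ½mv² = U₁ − U₂ = kQq(1/r₁ − 1/r₂).
U₁ − U₂ = (8.99×10⁹ N·m²/C²)(-8.31×10⁻⁶ C)(5.46×10⁻⁶ C)(1/0.233 − 1/0.0634) = 4.68 J.
v = √(2·4.68/0.0152) = 24.8 m/s.

24.8 m/s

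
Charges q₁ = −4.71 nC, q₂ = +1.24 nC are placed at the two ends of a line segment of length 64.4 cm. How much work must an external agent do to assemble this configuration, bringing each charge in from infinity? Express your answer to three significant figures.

The work to assemble the configuration equals its total potential energy, U = Σ kqᵢqⱼ/rᵢⱼ over all pairs.
The separation is r = 0.644 m.
U = (-8.15×10⁻⁸) = -8.15×10⁻⁸ J.

-8.15×10⁻⁸ J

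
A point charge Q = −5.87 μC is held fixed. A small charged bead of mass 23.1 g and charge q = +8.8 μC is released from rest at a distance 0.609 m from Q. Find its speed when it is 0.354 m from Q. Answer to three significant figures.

6.90 m/s

Only the electrostatic force acts, so mechanical energy is conserved: ½mv² = U₁ − U₂ = kQq(1/r₁ − 1/r₂).
U₁ − U₂ = (8.99×10⁹ N·m²/C²)(-5.87×10⁻⁶ C)(8.80×10⁻⁶ C)(1/0.609 − 1/0.354) = 0.549 J.
v = √(2·0.549/0.0231) = 6.90 m/s.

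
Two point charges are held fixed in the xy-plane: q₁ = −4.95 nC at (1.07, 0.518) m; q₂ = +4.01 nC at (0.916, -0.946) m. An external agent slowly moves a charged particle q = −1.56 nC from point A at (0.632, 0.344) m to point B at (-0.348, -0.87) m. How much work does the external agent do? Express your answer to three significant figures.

For quasistatic motion the external work equals the change in potential energy: W_ext = qΔV = q(V_B − V_A).
At A: distances to the source charges are 0.471 m, 1.32 m; V_A = Σ kqᵢ/rᵢ = -67.1 V.
At B: distances to the source charges are 1.98 m, 1.27 m; V_B = Σ kqᵢ/rᵢ = 6.04 V.
ΔV = V_B − V_A = 73.2 V.
W_ext = qΔV = (-1.56×10⁻⁹ C)(73.2 V) = -1.14×10⁻⁷ J.

-1.14×10⁻⁷ J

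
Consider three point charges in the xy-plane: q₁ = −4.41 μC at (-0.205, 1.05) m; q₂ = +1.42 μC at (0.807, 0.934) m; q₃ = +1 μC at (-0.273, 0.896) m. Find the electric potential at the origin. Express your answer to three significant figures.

Electric potential is a scalar, so the contributions from each charge add algebraically: V = Σ kqᵢ/rᵢ.
Distances from the field point to each charge: r₁ = 1.07 m, r₂ = 1.23 m, r₃ = 0.937 m.
V = k[(-4.41×10⁻⁶)/(1.07) + (1.42×10⁻⁶)/(1.23) + (1.00×10⁻⁶)/(0.937)] = -1.71×10⁴ V.

-1.71×10⁴ V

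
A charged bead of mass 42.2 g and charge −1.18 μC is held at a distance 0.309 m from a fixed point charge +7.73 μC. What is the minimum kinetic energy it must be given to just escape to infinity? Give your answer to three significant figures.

To just escape, total mechanical energy must reach zero at infinity: ½mv²_min + U = 0, so ½mv²_min = −U = |kQq|/r.
|U| = |kQq|/r = (8.99×10⁹ N·m²/C²)(7.73×10⁻⁶)(1.18×10⁻⁶)/(0.309) = 0.265 J.

0.265 J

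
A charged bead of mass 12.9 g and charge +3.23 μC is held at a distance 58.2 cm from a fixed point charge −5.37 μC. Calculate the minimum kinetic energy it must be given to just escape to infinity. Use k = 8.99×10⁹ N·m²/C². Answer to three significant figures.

To just escape, total mechanical energy must reach zero at infinity: ½mv²_min + U = 0, so ½mv²_min = −U = |kQq|/r.
|U| = |kQq|/r = (8.99×10⁹ N·m²/C²)(5.37×10⁻⁶)(3.23×10⁻⁶)/(0.582) = 0.268 J.

0.268 J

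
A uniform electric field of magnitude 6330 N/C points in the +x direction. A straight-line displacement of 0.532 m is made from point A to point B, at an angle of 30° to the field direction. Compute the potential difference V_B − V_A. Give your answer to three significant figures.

Only the component of displacement along E changes the potential: ΔV = −E·d·cosθ.
ΔV = −(6330 V/m)(0.532 m)cos30° = -2920 V.

-2920 V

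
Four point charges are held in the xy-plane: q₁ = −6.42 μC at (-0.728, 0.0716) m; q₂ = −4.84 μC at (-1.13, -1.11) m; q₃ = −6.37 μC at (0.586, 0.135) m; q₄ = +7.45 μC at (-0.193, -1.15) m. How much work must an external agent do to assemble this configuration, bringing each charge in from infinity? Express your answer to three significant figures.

The work to assemble the configuration equals its total potential energy, U = Σ kqᵢqⱼ/rᵢⱼ over all pairs.
Pair separations: r₁₂ = 1.25 m, r₁₃ = 1.32 m, r₁₄ = 1.33 m, r₂₃ = 2.12 m, r₂₄ = 0.938 m, r₃₄ = 1.50 m.
Summing all 6 pair terms gives U = -0.318 J.

-0.318 J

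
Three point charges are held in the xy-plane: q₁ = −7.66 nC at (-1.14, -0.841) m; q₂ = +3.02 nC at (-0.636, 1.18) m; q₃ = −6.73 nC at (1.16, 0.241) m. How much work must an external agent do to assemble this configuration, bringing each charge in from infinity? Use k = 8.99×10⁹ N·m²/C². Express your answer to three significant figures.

-7.67×10⁻⁹ J

The work to assemble the configuration equals its total potential energy, U = Σ kqᵢqⱼ/rᵢⱼ over all pairs.
Pair separations: r₁₂ = 2.08 m, r₁₃ = 2.54 m, r₂₃ = 2.03 m.
U = (-9.98×10⁻⁸) + (1.82×10⁻⁷) + (-9.02×10⁻⁸) = -7.67×10⁻⁹ J.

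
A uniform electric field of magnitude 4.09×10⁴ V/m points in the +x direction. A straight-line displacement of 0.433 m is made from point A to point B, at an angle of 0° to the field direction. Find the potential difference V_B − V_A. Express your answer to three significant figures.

Only the component of displacement along E changes the potential: ΔV = −E·d·cosθ.
ΔV = −(4.09×10⁴ V/m)(0.433 m)cos0° = -1.77×10⁴ V.

-1.77×10⁴ V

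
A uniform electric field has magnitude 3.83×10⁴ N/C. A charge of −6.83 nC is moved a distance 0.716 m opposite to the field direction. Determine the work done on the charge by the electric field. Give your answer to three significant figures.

1.87×10⁻⁴ J

The potential change for a displacement 0.716 m opposite to the field direction is ΔV = +Ed = 2.74×10⁴ V.
W_field = −qΔV = 1.87×10⁻⁴ J.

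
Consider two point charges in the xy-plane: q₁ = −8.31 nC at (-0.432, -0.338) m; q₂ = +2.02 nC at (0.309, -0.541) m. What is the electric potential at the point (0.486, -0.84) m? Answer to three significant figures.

Electric potential is a scalar, so the contributions from each charge add algebraically: V = Σ kqᵢ/rᵢ.
Distances from the field point to each charge: r₁ = 1.05 m, r₂ = 0.347 m.
V = k[(-8.31×10⁻⁹)/(1.05) + (2.02×10⁻⁹)/(0.347)] = -19.1 V.

-19.1 V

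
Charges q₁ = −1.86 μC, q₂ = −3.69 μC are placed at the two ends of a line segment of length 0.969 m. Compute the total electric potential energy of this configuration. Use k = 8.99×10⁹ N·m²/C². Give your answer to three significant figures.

The work to assemble the configuration equals its total potential energy, U = Σ kqᵢqⱼ/rᵢⱼ over all pairs.
The separation is r = 0.969 m.
U = (0.0637) = 0.0637 J.

0.0637 J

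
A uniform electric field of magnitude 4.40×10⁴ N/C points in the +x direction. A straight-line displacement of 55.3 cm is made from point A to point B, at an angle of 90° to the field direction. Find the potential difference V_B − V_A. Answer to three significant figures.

0 V

Only the component of displacement along E changes the potential: ΔV = −E·d·cosθ.
ΔV = −(4.40×10⁴ V/m)(0.553 m)cos90° = 0 V.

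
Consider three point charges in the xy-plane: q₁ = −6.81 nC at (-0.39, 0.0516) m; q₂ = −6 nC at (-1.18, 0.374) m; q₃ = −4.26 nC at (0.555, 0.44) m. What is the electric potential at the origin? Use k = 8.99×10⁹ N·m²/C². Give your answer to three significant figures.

-253 V

Electric potential is a scalar, so the contributions from each charge add algebraically: V = Σ kqᵢ/rᵢ.
Distances from the field point to each charge: r₁ = 0.393 m, r₂ = 1.24 m, r₃ = 0.708 m.
V = k[(-6.81×10⁻⁹)/(0.393) + (-6.00×10⁻⁹)/(1.24) + (-4.26×10⁻⁹)/(0.708)] = -253 V.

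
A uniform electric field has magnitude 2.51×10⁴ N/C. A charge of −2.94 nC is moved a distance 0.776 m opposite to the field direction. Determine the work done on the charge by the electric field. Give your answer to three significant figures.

The potential change for a displacement 0.776 m opposite to the field direction is ΔV = +Ed = 1.95×10⁴ V.
W_field = −qΔV = 5.73×10⁻⁵ J.

5.73×10⁻⁵ J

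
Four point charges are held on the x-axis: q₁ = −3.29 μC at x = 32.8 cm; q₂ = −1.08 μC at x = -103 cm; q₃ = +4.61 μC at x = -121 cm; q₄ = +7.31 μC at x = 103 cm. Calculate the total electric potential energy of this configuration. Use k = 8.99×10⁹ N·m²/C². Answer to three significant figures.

-0.521 J

The assembly work is the sum of pairwise potential energies, U = Σ_{i<j} kqᵢqⱼ/rᵢⱼ.
Pair separations: r₁₂ = 1.36 m, r₁₃ = 1.54 m, r₁₄ = 0.702 m, r₂₃ = 0.180 m, r₂₄ = 2.06 m, r₃₄ = 2.24 m.
Summing all 6 pair terms gives U = -0.521 J.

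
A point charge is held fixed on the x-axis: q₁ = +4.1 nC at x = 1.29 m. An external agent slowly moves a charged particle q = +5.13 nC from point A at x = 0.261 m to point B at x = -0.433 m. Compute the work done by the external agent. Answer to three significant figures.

For quasistatic motion the external work equals the change in potential energy: W_ext = qΔV = q(V_B − V_A).
At A: distance to the source charge is 1.03 m; V_A = kq₁/r = 35.8 V.
At B: distance to the source charge is 1.72 m; V_B = kq₁/r = 21.4 V.
ΔV = V_B − V_A = -14.4 V.
W_ext = qΔV = (5.13×10⁻⁹ C)(-14.4 V) = -7.40×10⁻⁸ J.

-7.40×10⁻⁸ J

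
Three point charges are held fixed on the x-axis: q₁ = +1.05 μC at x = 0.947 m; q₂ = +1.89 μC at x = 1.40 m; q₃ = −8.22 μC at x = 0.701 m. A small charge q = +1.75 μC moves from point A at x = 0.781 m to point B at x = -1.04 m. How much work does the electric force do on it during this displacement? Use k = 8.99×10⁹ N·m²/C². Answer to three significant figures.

The work done by the electric force is W_field = −ΔU = −q(V_B − V_A) = q(V_A − V_B).
At A: distances to the source charges are 0.166 m, 0.619 m, 0.0800 m; V_A = Σ kqᵢ/rᵢ = -8.39×10⁵ V.
At B: distances to the source charges are 1.99 m, 2.44 m, 1.74 m; V_B = Σ kqᵢ/rᵢ = -3.07×10⁴ V.
ΔV = V_B − V_A = 8.09×10⁵ V.
W_field = −qΔV = −(1.75×10⁻⁶ C)(8.09×10⁵ V) = -1.42 J.

-1.42 J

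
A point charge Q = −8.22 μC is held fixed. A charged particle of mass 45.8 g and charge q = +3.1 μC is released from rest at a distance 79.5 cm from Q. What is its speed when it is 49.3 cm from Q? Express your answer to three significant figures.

2.78 m/s

Only the electrostatic force acts, so mechanical energy is conserved: ½mv² = U₁ − U₂ = kQq(1/r₁ − 1/r₂).
U₁ − U₂ = (8.99×10⁹ N·m²/C²)(-8.22×10⁻⁶ C)(3.10×10⁻⁶ C)(1/0.795 − 1/0.493) = 0.177 J.
v = √(2·0.177/0.0458) = 2.78 m/s.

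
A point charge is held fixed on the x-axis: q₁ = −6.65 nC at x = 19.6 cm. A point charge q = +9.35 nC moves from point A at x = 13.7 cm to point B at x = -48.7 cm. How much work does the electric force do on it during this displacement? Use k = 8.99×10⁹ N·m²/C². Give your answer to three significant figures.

-8.66×10⁻⁶ J

The work done by the electric force is W_field = −ΔU = −q(V_B − V_A) = q(V_A − V_B).
At A: distance to the source charge is 0.0590 m; V_A = kq₁/r = -1010 V.
At B: distance to the source charge is 0.683 m; V_B = kq₁/r = -87.5 V.
ΔV = V_B − V_A = 926 V.
W_field = −qΔV = −(9.35×10⁻⁹ C)(926 V) = -8.66×10⁻⁶ J.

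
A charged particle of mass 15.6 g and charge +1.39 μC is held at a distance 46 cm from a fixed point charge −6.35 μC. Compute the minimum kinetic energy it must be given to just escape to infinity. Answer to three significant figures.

To just escape, total mechanical energy must reach zero at infinity: ½mv²_min + U = 0, so ½mv²_min = −U = |kQq|/r.
|U| = |kQq|/r = (8.99×10⁹ N·m²/C²)(6.35×10⁻⁶)(1.39×10⁻⁶)/(0.460) = 0.173 J.

0.173 J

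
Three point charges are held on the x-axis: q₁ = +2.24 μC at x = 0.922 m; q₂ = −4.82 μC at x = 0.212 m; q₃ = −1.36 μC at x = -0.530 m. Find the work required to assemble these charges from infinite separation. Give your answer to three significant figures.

-0.0761 J

The work to assemble the configuration equals its total potential energy, U = Σ kqᵢqⱼ/rᵢⱼ over all pairs.
Pair separations: r₁₂ = 0.710 m, r₁₃ = 1.45 m, r₂₃ = 0.742 m.
U = (-0.137) + (-0.0189) + (0.0794) = -0.0761 J.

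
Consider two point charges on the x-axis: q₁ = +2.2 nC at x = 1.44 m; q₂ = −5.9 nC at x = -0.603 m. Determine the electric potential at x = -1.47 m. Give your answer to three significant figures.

-54.4 V

Electric potential is a scalar, so the contributions from each charge add algebraically: V = Σ kqᵢ/rᵢ.
Distances from the field point to each charge: r₁ = 2.91 m, r₂ = 0.867 m.
V = k[(2.20×10⁻⁹)/(2.91) + (-5.90×10⁻⁹)/(0.867)] = -54.4 V.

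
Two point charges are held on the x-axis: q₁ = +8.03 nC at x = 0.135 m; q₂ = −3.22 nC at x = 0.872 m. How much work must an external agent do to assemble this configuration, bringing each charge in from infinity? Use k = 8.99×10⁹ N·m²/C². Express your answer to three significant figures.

-3.15×10⁻⁷ J

The assembly work is the sum of pairwise potential energies, U = Σ_{i<j} kqᵢqⱼ/rᵢⱼ.
Pair separations: r₁₂ = 0.737 m.
U = (-3.15×10⁻⁷) = -3.15×10⁻⁷ J.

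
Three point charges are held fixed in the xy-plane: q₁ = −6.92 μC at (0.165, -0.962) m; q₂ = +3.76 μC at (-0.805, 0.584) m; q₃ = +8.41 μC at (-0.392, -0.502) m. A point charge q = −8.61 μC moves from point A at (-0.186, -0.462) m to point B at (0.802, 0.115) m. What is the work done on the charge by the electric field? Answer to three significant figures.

The work done by the electric force is W_field = −ΔU = −q(V_B − V_A) = q(V_A − V_B).
At A: distances to the source charges are 0.611 m, 1.22 m, 0.210 m; V_A = Σ kqᵢ/rᵢ = 2.86×10⁵ V.
At B: distances to the source charges are 1.25 m, 1.67 m, 1.34 m; V_B = Σ kqᵢ/rᵢ = 2.67×10⁴ V.
ΔV = V_B − V_A = -2.60×10⁵ V.
W_field = −qΔV = −(-8.61×10⁻⁶ C)(-2.60×10⁵ V) = -2.23 J.

-2.23 J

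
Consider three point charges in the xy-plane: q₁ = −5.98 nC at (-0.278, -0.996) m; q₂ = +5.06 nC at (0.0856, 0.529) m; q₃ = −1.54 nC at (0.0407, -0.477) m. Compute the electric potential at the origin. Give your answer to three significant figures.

3.98 V

The total potential is the scalar sum of each charge's contribution, V = Σ kqᵢ/rᵢ.
Distances from the field point to each charge: r₁ = 1.03 m, r₂ = 0.536 m, r₃ = 0.479 m.
V = k[(-5.98×10⁻⁹)/(1.03) + (5.06×10⁻⁹)/(0.536) + (-1.54×10⁻⁹)/(0.479)] = 3.98 V.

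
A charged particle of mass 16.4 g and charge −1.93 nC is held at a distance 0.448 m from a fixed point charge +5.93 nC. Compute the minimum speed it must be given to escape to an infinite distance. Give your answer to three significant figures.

To just escape, total mechanical energy must reach zero at infinity: ½mv²_min + U = 0, so ½mv²_min = −U = |kQq|/r.
|U| = |kQq|/r = (8.99×10⁹ N·m²/C²)(5.93×10⁻⁹)(1.93×10⁻⁹)/(0.448) = 2.30×10⁻⁷ J.
v_min = √(2|U|/m) = √(2·2.30×10⁻⁷/0.0164) = 5.29×10⁻³ m/s.

5.29×10⁻³ m/s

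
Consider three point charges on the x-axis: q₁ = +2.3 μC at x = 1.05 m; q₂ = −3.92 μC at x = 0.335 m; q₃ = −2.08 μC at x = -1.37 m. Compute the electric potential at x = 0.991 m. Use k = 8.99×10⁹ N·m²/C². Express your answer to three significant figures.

Electric potential is a scalar, so the contributions from each charge add algebraically: V = Σ kqᵢ/rᵢ.
Distances from the field point to each charge: r₁ = 0.0590 m, r₂ = 0.656 m, r₃ = 2.36 m.
V = k[(2.30×10⁻⁶)/(0.0590) + (-3.92×10⁻⁶)/(0.656) + (-2.08×10⁻⁶)/(2.36)] = 2.89×10⁵ V.

2.89×10⁵ V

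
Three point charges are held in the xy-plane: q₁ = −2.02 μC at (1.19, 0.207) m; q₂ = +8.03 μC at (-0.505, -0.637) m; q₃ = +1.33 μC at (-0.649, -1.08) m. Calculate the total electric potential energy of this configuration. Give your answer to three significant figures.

The assembly work is the sum of pairwise potential energies, U = Σ_{i<j} kqᵢqⱼ/rᵢⱼ.
Pair separations: r₁₂ = 1.89 m, r₁₃ = 2.24 m, r₂₃ = 0.466 m.
U = (-0.0770) + (-0.0108) + (0.206) = 0.118 J.

0.118 J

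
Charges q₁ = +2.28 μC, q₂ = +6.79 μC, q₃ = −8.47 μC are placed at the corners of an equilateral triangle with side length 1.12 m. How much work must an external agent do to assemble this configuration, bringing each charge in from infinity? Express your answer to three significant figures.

The work to assemble the configuration equals its total potential energy, U = Σ kqᵢqⱼ/rᵢⱼ over all pairs.
All three pair separations equal the side length, 1.12 m.
U = (0.124) + (-0.155) + (-0.462) = -0.492 J.

-0.492 J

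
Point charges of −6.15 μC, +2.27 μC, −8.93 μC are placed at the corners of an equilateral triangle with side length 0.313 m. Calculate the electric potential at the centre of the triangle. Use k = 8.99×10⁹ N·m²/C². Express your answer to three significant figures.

-6.37×10⁵ V

Electric potential is a scalar, so the contributions from each charge add algebraically: V = Σ kqᵢ/rᵢ.
The distance from each vertex to the centroid is a/√3 = 0.181 m.
V = k[(-6.15×10⁻⁶)/(0.181) + (2.27×10⁻⁶)/(0.181) + (-8.93×10⁻⁶)/(0.181)] = -6.37×10⁵ V.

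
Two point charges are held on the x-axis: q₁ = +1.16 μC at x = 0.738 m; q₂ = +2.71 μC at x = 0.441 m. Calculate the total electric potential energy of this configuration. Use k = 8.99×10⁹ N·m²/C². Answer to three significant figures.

0.0952 J

The assembly work is the sum of pairwise potential energies, U = Σ_{i<j} kqᵢqⱼ/rᵢⱼ.
Pair separations: r₁₂ = 0.297 m.
U = (0.0952) = 0.0952 J.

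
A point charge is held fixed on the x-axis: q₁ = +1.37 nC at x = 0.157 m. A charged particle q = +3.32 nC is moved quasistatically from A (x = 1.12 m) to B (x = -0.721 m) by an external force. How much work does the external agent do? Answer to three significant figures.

4.11×10⁻⁹ J

For quasistatic motion the external work equals the change in potential energy: W_ext = qΔV = q(V_B − V_A).
At A: distance to the source charge is 0.963 m; V_A = kq₁/r = 12.8 V.
At B: distance to the source charge is 0.878 m; V_B = kq₁/r = 14.0 V.
ΔV = V_B − V_A = 1.24 V.
W_ext = qΔV = (3.32×10⁻⁹ C)(1.24 V) = 4.11×10⁻⁹ J.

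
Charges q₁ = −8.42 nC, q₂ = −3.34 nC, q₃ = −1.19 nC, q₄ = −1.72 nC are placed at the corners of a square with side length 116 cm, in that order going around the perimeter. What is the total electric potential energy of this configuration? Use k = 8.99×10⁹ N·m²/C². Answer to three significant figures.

The assembly work is the sum of pairwise potential energies, U = Σ_{i<j} kqᵢqⱼ/rᵢⱼ.
The four side pairs have separation 1.16 m and the two diagonal pairs 1.64 m.
Summing all 6 pair terms gives U = 4.63×10⁻⁷ J.

4.63×10⁻⁷ J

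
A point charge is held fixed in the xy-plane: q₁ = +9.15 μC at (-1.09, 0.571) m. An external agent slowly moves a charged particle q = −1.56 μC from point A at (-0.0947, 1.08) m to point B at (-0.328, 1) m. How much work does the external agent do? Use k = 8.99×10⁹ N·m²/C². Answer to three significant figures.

-0.0320 J

For quasistatic motion the external work equals the change in potential energy: W_ext = qΔV = q(V_B − V_A).
At A: distance to the source charge is 1.12 m; V_A = kq₁/r = 7.36×10⁴ V.
At B: distance to the source charge is 0.874 m; V_B = kq₁/r = 9.41×10⁴ V.
ΔV = V_B − V_A = 2.05×10⁴ V.
W_ext = qΔV = (-1.56×10⁻⁶ C)(2.05×10⁴ V) = -0.0320 J.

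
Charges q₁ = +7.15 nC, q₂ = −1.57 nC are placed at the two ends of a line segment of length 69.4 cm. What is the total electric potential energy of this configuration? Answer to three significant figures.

-1.45×10⁻⁷ J

The assembly work is the sum of pairwise potential energies, U = Σ_{i<j} kqᵢqⱼ/rᵢⱼ.
The separation is r = 0.694 m.
U = (-1.45×10⁻⁷) = -1.45×10⁻⁷ J.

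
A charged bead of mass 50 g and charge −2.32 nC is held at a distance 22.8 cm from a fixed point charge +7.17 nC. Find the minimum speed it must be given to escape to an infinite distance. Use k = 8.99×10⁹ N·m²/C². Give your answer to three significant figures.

5.12×10⁻³ m/s

To just escape, total mechanical energy must reach zero at infinity: ½mv²_min + U = 0, so ½mv²_min = −U = |kQq|/r.
|U| = |kQq|/r = (8.99×10⁹ N·m²/C²)(7.17×10⁻⁹)(2.32×10⁻⁹)/(0.228) = 6.56×10⁻⁷ J.
v_min = √(2|U|/m) = √(2·6.56×10⁻⁷/0.0500) = 5.12×10⁻³ m/s.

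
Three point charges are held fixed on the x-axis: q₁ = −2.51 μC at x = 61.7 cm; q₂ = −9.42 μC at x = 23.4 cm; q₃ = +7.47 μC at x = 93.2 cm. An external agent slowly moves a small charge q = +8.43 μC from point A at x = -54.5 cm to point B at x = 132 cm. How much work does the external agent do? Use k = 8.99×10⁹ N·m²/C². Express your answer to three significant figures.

For quasistatic motion the external work equals the change in potential energy: W_ext = qΔV = q(V_B − V_A).
At A: distances to the source charges are 1.16 m, 0.779 m, 1.48 m; V_A = Σ kqᵢ/rᵢ = -8.27×10⁴ V.
At B: distances to the source charges are 0.703 m, 1.09 m, 0.388 m; V_B = Σ kqᵢ/rᵢ = 6.30×10⁴ V.
ΔV = V_B − V_A = 1.46×10⁵ V.
W_ext = qΔV = (8.43×10⁻⁶ C)(1.46×10⁵ V) = 1.23 J.

1.23 J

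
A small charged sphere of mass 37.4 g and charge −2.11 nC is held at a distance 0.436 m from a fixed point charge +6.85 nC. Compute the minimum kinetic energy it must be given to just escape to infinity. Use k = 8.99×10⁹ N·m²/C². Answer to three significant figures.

To just escape, total mechanical energy must reach zero at infinity: ½mv²_min + U = 0, so ½mv²_min = −U = |kQq|/r.
|U| = |kQq|/r = (8.99×10⁹ N·m²/C²)(6.85×10⁻⁹)(2.11×10⁻⁹)/(0.436) = 2.98×10⁻⁷ J.

2.98×10⁻⁷ J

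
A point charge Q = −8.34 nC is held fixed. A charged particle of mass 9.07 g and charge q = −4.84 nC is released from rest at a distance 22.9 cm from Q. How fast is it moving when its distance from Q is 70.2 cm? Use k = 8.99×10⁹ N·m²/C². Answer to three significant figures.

Only the electrostatic force acts, so mechanical energy is conserved: ½mv² = U₁ − U₂ = kQq(1/r₁ − 1/r₂).
U₁ − U₂ = (8.99×10⁹ N·m²/C²)(-8.34×10⁻⁹ C)(-4.84×10⁻⁹ C)(1/0.229 − 1/0.702) = 1.07×10⁻⁶ J.
v = √(2·1.07×10⁻⁶/9.07×10⁻³) = 0.0153 m/s.

0.0153 m/s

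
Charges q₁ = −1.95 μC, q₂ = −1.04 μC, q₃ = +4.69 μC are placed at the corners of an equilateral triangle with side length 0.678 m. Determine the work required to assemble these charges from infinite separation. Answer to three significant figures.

-0.159 J

The work to assemble the configuration equals its total potential energy, U = Σ kqᵢqⱼ/rᵢⱼ over all pairs.
All three pair separations equal the side length, 0.678 m.
U = (0.0269) + (-0.121) + (-0.0647) = -0.159 J.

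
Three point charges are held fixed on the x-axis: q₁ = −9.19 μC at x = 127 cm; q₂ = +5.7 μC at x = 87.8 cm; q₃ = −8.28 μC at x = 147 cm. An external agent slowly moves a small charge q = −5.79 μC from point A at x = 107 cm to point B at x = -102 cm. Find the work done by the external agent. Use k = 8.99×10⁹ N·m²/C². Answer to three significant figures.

-1.70 J

For quasistatic motion the external work equals the change in potential energy: W_ext = qΔV = q(V_B − V_A).
At A: distances to the source charges are 0.200 m, 0.192 m, 0.400 m; V_A = Σ kqᵢ/rᵢ = -3.32×10⁵ V.
At B: distances to the source charges are 2.29 m, 1.90 m, 2.49 m; V_B = Σ kqᵢ/rᵢ = -3.90×10⁴ V.
ΔV = V_B − V_A = 2.93×10⁵ V.
W_ext = qΔV = (-5.79×10⁻⁶ C)(2.93×10⁵ V) = -1.70 J.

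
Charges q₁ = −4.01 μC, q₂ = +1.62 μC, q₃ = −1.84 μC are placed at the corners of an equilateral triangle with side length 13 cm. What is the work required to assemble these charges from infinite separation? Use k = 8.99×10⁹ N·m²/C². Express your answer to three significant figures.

The work to assemble the configuration equals its total potential energy, U = Σ kqᵢqⱼ/rᵢⱼ over all pairs.
All three pair separations equal the side length, 0.130 m.
U = (-0.449) + (0.510) + (-0.206) = -0.145 J.

-0.145 J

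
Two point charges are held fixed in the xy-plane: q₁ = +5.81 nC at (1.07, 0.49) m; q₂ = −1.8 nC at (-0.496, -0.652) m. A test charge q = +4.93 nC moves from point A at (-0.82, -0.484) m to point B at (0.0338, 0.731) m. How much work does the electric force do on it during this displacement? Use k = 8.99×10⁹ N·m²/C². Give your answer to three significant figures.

-2.86×10⁻⁷ J

The work done by the electric force is W_field = −ΔU = −q(V_B − V_A) = q(V_A − V_B).
At A: distances to the source charges are 2.13 m, 0.365 m; V_A = Σ kqᵢ/rᵢ = -19.8 V.
At B: distances to the source charges are 1.06 m, 1.48 m; V_B = Σ kqᵢ/rᵢ = 38.2 V.
ΔV = V_B − V_A = 57.9 V.
W_field = −qΔV = −(4.93×10⁻⁹ C)(57.9 V) = -2.86×10⁻⁷ J.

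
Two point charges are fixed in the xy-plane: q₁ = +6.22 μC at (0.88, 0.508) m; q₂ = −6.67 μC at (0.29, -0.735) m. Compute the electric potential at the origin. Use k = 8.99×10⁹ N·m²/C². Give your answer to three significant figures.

The total potential is the scalar sum of each charge's contribution, V = Σ kqᵢ/rᵢ.
Distances from the field point to each charge: r₁ = 1.02 m, r₂ = 0.790 m.
V = k[(6.22×10⁻⁶)/(1.02) + (-6.67×10⁻⁶)/(0.790)] = -2.09×10⁴ V.

-2.09×10⁴ V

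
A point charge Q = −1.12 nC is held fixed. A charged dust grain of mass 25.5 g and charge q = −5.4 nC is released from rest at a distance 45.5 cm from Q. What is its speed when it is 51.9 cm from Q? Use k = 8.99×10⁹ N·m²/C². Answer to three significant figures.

1.08×10⁻³ m/s

Only the electrostatic force acts, so mechanical energy is conserved: ½mv² = U₁ − U₂ = kQq(1/r₁ − 1/r₂).
U₁ − U₂ = (8.99×10⁹ N·m²/C²)(-1.12×10⁻⁹ C)(-5.40×10⁻⁹ C)(1/0.455 − 1/0.519) = 1.47×10⁻⁸ J.
v = √(2·1.47×10⁻⁸/0.0255) = 1.08×10⁻³ m/s.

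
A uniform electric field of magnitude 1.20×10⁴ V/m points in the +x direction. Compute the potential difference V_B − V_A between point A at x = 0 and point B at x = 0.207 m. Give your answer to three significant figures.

-2480 V

In a uniform field, potential decreases in the direction of E: V_B − V_A = −E·Δx.
V_B − V_A = −(1.20×10⁴ V/m)(0.207 m) = -2480 V.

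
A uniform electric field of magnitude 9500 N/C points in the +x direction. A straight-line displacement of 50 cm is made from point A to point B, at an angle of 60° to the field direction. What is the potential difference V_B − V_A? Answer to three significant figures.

-2380 V

Only the component of displacement along E changes the potential: ΔV = −E·d·cosθ.
ΔV = −(9500 V/m)(0.500 m)cos60° = -2380 V.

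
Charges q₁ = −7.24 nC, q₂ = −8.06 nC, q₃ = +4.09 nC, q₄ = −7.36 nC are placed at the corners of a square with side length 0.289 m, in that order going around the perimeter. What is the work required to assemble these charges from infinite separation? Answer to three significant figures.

2.16×10⁻⁶ J

The assembly work is the sum of pairwise potential energies, U = Σ_{i<j} kqᵢqⱼ/rᵢⱼ.
The four side pairs have separation 0.289 m and the two diagonal pairs 0.409 m.
Summing all 6 pair terms gives U = 2.16×10⁻⁶ J.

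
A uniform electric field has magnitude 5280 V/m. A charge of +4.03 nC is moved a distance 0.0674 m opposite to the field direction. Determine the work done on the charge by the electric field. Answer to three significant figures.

-1.43×10⁻⁶ J

The potential change for a displacement 0.0674 m opposite to the field direction is ΔV = +Ed = 356 V.
W_field = −qΔV = -1.43×10⁻⁶ J.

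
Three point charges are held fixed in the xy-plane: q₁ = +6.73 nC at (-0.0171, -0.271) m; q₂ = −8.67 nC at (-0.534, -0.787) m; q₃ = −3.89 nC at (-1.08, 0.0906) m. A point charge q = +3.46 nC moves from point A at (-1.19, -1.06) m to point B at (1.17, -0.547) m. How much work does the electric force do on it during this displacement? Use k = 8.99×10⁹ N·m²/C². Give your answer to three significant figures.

The work done by the electric force is W_field = −ΔU = −q(V_B − V_A) = q(V_A − V_B).
At A: distances to the source charges are 1.41 m, 0.711 m, 1.16 m; V_A = Σ kqᵢ/rᵢ = -97.2 V.
At B: distances to the source charges are 1.22 m, 1.72 m, 2.34 m; V_B = Σ kqᵢ/rᵢ = -10.6 V.
ΔV = V_B − V_A = 86.5 V.
W_field = −qΔV = −(3.46×10⁻⁹ C)(86.5 V) = -2.99×10⁻⁷ J.

-2.99×10⁻⁷ J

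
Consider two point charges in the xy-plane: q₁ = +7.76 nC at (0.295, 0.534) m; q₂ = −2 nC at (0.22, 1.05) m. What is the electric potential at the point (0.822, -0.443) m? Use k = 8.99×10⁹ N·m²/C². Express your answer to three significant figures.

Electric potential is a scalar, so the contributions from each charge add algebraically: V = Σ kqᵢ/rᵢ.
Distances from the field point to each charge: r₁ = 1.11 m, r₂ = 1.61 m.
V = k[(7.76×10⁻⁹)/(1.11) + (-2.00×10⁻⁹)/(1.61)] = 51.7 V.

51.7 V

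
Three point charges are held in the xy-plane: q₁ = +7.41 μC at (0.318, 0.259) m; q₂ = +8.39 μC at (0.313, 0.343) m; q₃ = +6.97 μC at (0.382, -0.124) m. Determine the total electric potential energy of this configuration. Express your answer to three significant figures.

8.95 J

The assembly work is the sum of pairwise potential energies, U = Σ_{i<j} kqᵢqⱼ/rᵢⱼ.
Pair separations: r₁₂ = 0.0841 m, r₁₃ = 0.388 m, r₂₃ = 0.472 m.
U = (6.64) + (1.20) + (1.11) = 8.95 J.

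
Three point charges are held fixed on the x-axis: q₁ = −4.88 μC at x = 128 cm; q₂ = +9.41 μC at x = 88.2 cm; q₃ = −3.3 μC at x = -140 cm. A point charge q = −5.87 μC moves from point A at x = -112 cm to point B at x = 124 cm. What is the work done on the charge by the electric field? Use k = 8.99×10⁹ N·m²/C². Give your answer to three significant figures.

The work done by the electric force is W_field = −ΔU = −q(V_B − V_A) = q(V_A − V_B).
At A: distances to the source charges are 2.40 m, 2.00 m, 0.280 m; V_A = Σ kqᵢ/rᵢ = -8.20×10⁴ V.
At B: distances to the source charges are 0.0400 m, 0.358 m, 2.64 m; V_B = Σ kqᵢ/rᵢ = -8.72×10⁵ V.
ΔV = V_B − V_A = -7.90×10⁵ V.
W_field = −qΔV = −(-5.87×10⁻⁶ C)(-7.90×10⁵ V) = -4.64 J.

-4.64 J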